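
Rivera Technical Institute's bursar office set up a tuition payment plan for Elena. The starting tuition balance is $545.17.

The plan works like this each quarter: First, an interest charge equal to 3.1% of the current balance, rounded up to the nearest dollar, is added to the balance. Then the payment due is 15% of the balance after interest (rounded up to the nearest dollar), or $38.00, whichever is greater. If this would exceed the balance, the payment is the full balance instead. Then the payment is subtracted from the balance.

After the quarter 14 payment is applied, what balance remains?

Quarter 1: opening $545.17; interest $17.00 → $562.17; payment $85.00; balance $477.17
Quarter 2: opening $477.17; interest $15.00 → $492.17; payment $74.00; balance $418.17
Quarter 3: opening $418.17; interest $13.00 → $431.17; payment $65.00; balance $366.17
Quarter 4: opening $366.17; interest $12.00 → $378.17; payment $57.00; balance $321.17
Quarter 5: opening $321.17; interest $10.00 → $331.17; payment $50.00; balance $281.17
Quarter 6: opening $281.17; interest $9.00 → $290.17; payment $44.00; balance $246.17
Quarter 7: opening $246.17; interest $8.00 → $254.17; payment $39.00; balance $215.17
Quarter 8: opening $215.17; interest $7.00 → $222.17; payment $38.00; balance $184.17
Quarter 9: opening $184.17; interest $6.00 → $190.17; payment $38.00; balance $152.17
Quarter 10: opening $152.17; interest $5.00 → $157.17; payment $38.00; balance $119.17
Quarter 11: opening $119.17; interest $4.00 → $123.17; payment $38.00; balance $85.17
Quarter 12: opening $85.17; interest $3.00 → $88.17; payment $38.00; balance $50.17
Quarter 13: opening $50.17; interest $2.00 → $52.17; payment $38.00; balance $14.17
Quarter 14: opening $14.17; interest $1.00 → $15.17; payment $15.17; balance $0.00

$0.00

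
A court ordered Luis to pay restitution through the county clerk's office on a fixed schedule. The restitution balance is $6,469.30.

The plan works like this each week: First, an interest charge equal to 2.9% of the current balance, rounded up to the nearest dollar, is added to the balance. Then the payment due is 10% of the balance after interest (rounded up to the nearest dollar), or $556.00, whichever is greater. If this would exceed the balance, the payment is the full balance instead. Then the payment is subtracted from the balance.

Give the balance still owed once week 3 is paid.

$5,138.30

Week 1: $6,469.30 +$188.00 interest = $6,657.30; pay $666.00 → $5,991.30
Week 2: $5,991.30 +$174.00 interest = $6,165.30; pay $617.00 → $5,548.30
Week 3: $5,548.30 +$161.00 interest = $5,709.30; pay $571.00 → $5,138.30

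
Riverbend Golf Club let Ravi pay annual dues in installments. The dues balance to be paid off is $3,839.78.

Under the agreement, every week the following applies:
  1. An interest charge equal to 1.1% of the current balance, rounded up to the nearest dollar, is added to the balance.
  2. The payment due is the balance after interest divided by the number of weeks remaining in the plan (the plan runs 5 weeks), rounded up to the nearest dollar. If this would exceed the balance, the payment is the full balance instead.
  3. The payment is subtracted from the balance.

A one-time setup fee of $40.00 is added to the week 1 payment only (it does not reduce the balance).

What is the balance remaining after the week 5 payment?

Week 1: opening $3,839.78; interest $43.00 → $3,882.78; payment $777.00 (+ $40.00 fee); balance $3,105.78
Week 2: opening $3,105.78; interest $35.00 → $3,140.78; payment $786.00; balance $2,354.78
Week 3: opening $2,354.78; interest $26.00 → $2,380.78; payment $794.00; balance $1,586.78
Week 4: opening $1,586.78; interest $18.00 → $1,604.78; payment $803.00; balance $801.78
Week 5: opening $801.78; interest $9.00 → $810.78; payment $810.78; balance $0.00

$0.00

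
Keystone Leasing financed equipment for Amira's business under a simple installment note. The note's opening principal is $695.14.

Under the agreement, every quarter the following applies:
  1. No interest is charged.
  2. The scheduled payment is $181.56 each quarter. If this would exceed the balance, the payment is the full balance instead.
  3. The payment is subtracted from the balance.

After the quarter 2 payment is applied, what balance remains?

$332.02

Quarter 1: opening $695.14; payment $181.56; balance $513.58
Quarter 2: opening $513.58; payment $181.56; balance $332.02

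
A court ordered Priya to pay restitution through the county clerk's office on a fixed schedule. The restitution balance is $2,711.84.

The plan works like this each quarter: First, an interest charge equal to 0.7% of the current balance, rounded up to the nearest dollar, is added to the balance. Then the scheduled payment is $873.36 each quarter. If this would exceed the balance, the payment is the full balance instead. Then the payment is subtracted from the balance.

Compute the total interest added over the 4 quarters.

$41.00

# | Opening | Interest | Payment | End bal
1 | $2,711.84 | $19.00 | $873.36 | $1,857.48
2 | $1,857.48 | $14.00 | $873.36 | $998.12
3 | $998.12 | $7.00 | $873.36 | $131.76
4 | $131.76 | $1.00 | $132.76 | $0.00
Total interest: $19.00 + $14.00 + $7.00 + $1.00 = $41.00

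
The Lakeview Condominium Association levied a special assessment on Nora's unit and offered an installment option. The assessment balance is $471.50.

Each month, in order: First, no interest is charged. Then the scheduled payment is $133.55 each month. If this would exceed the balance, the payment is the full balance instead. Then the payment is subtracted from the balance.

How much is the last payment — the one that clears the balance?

$70.85

Month 1: opening $471.50; payment $133.55; balance $337.95
Month 2: opening $337.95; payment $133.55; balance $204.40
Month 3: opening $204.40; payment $133.55; balance $70.85
Month 4: opening $70.85; payment $70.85; balance $0.00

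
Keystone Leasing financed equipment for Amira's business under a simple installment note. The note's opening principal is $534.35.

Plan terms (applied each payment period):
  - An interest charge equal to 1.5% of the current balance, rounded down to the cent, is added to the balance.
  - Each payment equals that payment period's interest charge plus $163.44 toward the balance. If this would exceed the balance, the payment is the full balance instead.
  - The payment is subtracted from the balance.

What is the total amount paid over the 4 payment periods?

Payment period 1: opening $534.35; interest $8.01 → $542.36; payment $171.45; balance $370.91
Payment period 2: opening $370.91; interest $5.56 → $376.47; payment $169.00; balance $207.47
Payment period 3: opening $207.47; interest $3.11 → $210.58; payment $166.55; balance $44.03
Payment period 4: opening $44.03; interest $0.66 → $44.69; payment $44.69; balance $0.00
Total paid: $551.69

$551.69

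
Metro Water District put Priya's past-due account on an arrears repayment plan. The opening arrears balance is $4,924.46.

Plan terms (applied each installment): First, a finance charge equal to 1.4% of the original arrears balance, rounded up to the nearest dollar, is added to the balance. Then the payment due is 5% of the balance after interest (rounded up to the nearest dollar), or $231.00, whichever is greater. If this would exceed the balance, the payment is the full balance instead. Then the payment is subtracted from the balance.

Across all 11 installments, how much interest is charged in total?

Installment 1: $4,924.46 +$69.00 interest = $4,993.46; pay $250.00 → $4,743.46
Installment 2: $4,743.46 +$69.00 interest = $4,812.46; pay $241.00 → $4,571.46
Installment 3: $4,571.46 +$69.00 interest = $4,640.46; pay $233.00 → $4,407.46
Installment 4: $4,407.46 +$69.00 interest = $4,476.46; pay $231.00 → $4,245.46
Installment 5: $4,245.46 +$69.00 interest = $4,314.46; pay $231.00 → $4,083.46
Installment 6: $4,083.46 +$69.00 interest = $4,152.46; pay $231.00 → $3,921.46
Installment 7: $3,921.46 +$69.00 interest = $3,990.46; pay $231.00 → $3,759.46
Installment 8: $3,759.46 +$69.00 interest = $3,828.46; pay $231.00 → $3,597.46
Installment 9: $3,597.46 +$69.00 interest = $3,666.46; pay $231.00 → $3,435.46
Installment 10: $3,435.46 +$69.00 interest = $3,504.46; pay $231.00 → $3,273.46
Installment 11: $3,273.46 +$69.00 interest = $3,342.46; pay $231.00 → $3,111.46
Total interest: $69.00 + $69.00 + $69.00 + $69.00 + $69.00 + $69.00 + $69.00 + $69.00 + $69.00 + $69.00 + $69.00 = $759.00

$759.00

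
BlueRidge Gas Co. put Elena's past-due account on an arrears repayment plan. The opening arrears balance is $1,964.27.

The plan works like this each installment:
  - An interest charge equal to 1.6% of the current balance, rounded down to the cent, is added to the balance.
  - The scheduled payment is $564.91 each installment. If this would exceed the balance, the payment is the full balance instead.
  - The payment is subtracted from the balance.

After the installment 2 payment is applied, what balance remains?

Installment 1: opening $1,964.27; interest $31.42 → $1,995.69; payment $564.91; balance $1,430.78
Installment 2: opening $1,430.78; interest $22.89 → $1,453.67; payment $564.91; balance $888.76

$888.76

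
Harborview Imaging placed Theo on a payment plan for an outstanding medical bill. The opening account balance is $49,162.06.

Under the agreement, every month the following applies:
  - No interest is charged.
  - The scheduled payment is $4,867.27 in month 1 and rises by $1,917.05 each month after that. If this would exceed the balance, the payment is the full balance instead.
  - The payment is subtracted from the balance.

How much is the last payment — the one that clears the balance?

Month 1: opening $49,162.06; payment $4,867.27; balance $44,294.79
Month 2: opening $44,294.79; payment $6,784.32; balance $37,510.47
Month 3: opening $37,510.47; payment $8,701.37; balance $28,809.10
Month 4: opening $28,809.10; payment $10,618.42; balance $18,190.68
Month 5: opening $18,190.68; payment $12,535.47; balance $5,655.21
Month 6: opening $5,655.21; payment $5,655.21; balance $0.00

$5,655.21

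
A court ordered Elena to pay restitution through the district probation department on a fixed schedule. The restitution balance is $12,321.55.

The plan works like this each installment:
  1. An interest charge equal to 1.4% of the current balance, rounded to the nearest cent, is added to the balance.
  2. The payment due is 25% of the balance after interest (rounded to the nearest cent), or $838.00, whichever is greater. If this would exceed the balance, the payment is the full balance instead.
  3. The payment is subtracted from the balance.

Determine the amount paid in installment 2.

$2,375.43

Installment 1: opening $12,321.55; interest $172.50 → $12,494.05; payment $3,123.51; balance $9,370.54
Installment 2: opening $9,370.54; interest $131.19 → $9,501.73; payment $2,375.43; balance $7,126.30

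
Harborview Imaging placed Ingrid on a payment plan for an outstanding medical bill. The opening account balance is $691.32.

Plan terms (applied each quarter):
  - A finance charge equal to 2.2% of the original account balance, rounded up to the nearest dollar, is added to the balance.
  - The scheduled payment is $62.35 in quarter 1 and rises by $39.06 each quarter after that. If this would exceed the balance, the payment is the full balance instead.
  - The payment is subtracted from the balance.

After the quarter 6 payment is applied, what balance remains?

$0.00

# | Opening | Interest | Payment | End bal
1 | $691.32 | $16.00 | $62.35 | $644.97
2 | $644.97 | $16.00 | $101.41 | $559.56
3 | $559.56 | $16.00 | $140.47 | $435.09
4 | $435.09 | $16.00 | $179.53 | $271.56
5 | $271.56 | $16.00 | $218.59 | $68.97
6 | $68.97 | $16.00 | $84.97 | $0.00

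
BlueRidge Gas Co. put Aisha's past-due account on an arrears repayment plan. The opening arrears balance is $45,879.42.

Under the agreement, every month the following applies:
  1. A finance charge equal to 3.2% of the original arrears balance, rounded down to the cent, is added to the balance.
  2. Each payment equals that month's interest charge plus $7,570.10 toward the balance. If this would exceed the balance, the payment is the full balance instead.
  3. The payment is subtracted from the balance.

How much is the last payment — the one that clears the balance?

$1,926.96

Month 1: opening $45,879.42; interest $1,468.14 → $47,347.56; payment $9,038.24; balance $38,309.32
Month 2: opening $38,309.32; interest $1,468.14 → $39,777.46; payment $9,038.24; balance $30,739.22
Month 3: opening $30,739.22; interest $1,468.14 → $32,207.36; payment $9,038.24; balance $23,169.12
Month 4: opening $23,169.12; interest $1,468.14 → $24,637.26; payment $9,038.24; balance $15,599.02
Month 5: opening $15,599.02; interest $1,468.14 → $17,067.16; payment $9,038.24; balance $8,028.92
Month 6: opening $8,028.92; interest $1,468.14 → $9,497.06; payment $9,038.24; balance $458.82
Month 7: opening $458.82; interest $1,468.14 → $1,926.96; payment $1,926.96; balance $0.00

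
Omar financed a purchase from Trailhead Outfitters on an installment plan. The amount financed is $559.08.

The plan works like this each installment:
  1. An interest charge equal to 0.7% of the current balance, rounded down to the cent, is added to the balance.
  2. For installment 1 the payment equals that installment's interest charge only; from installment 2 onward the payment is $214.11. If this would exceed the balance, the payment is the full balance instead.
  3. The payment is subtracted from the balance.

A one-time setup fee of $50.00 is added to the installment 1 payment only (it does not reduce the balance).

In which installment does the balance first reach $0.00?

# | Opening | Interest | Payment | Fee | End bal
1 | $559.08 | $3.91 | $3.91 | $50.00 | $559.08
2 | $559.08 | $3.91 | $214.11 | — | $348.88
3 | $348.88 | $2.44 | $214.11 | — | $137.21
4 | $137.21 | $0.96 | $138.17 | — | $0.00
Balance reaches $0.00 in installment 4.

4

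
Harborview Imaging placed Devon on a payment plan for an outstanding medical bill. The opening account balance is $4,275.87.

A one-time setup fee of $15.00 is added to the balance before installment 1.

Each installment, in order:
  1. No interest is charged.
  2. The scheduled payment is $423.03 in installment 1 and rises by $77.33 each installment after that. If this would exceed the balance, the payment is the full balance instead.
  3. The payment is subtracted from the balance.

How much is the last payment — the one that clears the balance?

$592.74

Installment 1: opening $4,290.87; payment $423.03; balance $3,867.84
Installment 2: opening $3,867.84; payment $500.36; balance $3,367.48
Installment 3: opening $3,367.48; payment $577.69; balance $2,789.79
Installment 4: opening $2,789.79; payment $655.02; balance $2,134.77
Installment 5: opening $2,134.77; payment $732.35; balance $1,402.42
Installment 6: opening $1,402.42; payment $809.68; balance $592.74
Installment 7: opening $592.74; payment $592.74; balance $0.00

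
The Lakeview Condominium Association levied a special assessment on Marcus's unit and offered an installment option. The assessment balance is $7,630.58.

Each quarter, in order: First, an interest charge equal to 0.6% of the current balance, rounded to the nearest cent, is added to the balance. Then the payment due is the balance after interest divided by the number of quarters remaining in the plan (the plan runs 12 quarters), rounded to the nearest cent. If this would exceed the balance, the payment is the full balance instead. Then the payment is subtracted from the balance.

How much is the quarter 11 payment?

$679.13

Quarter 1: $7,630.58 +$45.78 interest = $7,676.36; pay $639.70 → $7,036.66
Quarter 2: $7,036.66 +$42.22 interest = $7,078.88; pay $643.53 → $6,435.35
Quarter 3: $6,435.35 +$38.61 interest = $6,473.96; pay $647.40 → $5,826.56
Quarter 4: $5,826.56 +$34.96 interest = $5,861.52; pay $651.28 → $5,210.24
Quarter 5: $5,210.24 +$31.26 interest = $5,241.50; pay $655.19 → $4,586.31
Quarter 6: $4,586.31 +$27.52 interest = $4,613.83; pay $659.12 → $3,954.71
Quarter 7: $3,954.71 +$23.73 interest = $3,978.44; pay $663.07 → $3,315.37
Quarter 8: $3,315.37 +$19.89 interest = $3,335.26; pay $667.05 → $2,668.21
Quarter 9: $2,668.21 +$16.01 interest = $2,684.22; pay $671.06 → $2,013.16
Quarter 10: $2,013.16 +$12.08 interest = $2,025.24; pay $675.08 → $1,350.16
Quarter 11: $1,350.16 +$8.10 interest = $1,358.26; pay $679.13 → $679.13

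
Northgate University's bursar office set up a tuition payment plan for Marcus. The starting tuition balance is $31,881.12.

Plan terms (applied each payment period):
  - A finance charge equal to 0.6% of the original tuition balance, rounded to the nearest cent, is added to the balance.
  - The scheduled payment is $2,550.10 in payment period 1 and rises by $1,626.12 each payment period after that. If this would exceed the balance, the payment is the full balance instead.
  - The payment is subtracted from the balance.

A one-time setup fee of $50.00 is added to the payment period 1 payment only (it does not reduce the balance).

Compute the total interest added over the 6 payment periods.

$1,147.74

# | Opening | Interest | Payment | Fee | End bal
1 | $31,881.12 | $191.29 | $2,550.10 | $50.00 | $29,522.31
2 | $29,522.31 | $191.29 | $4,176.22 | — | $25,537.38
3 | $25,537.38 | $191.29 | $5,802.34 | — | $19,926.33
4 | $19,926.33 | $191.29 | $7,428.46 | — | $12,689.16
5 | $12,689.16 | $191.29 | $9,054.58 | — | $3,825.87
6 | $3,825.87 | $191.29 | $4,017.16 | — | $0.00
Total interest: $191.29 + $191.29 + $191.29 + $191.29 + $191.29 + $191.29 = $1,147.74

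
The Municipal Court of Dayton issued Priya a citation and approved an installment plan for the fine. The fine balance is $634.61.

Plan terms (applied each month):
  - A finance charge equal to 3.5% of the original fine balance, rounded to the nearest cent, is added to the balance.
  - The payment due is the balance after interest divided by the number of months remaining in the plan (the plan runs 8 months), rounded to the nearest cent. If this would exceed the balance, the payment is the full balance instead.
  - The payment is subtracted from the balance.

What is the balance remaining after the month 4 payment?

Month 1: opening $634.61; interest $22.21 → $656.82; payment $82.10; balance $574.72
Month 2: opening $574.72; interest $22.21 → $596.93; payment $85.28; balance $511.65
Month 3: opening $511.65; interest $22.21 → $533.86; payment $88.98; balance $444.88
Month 4: opening $444.88; interest $22.21 → $467.09; payment $93.42; balance $373.67

$373.67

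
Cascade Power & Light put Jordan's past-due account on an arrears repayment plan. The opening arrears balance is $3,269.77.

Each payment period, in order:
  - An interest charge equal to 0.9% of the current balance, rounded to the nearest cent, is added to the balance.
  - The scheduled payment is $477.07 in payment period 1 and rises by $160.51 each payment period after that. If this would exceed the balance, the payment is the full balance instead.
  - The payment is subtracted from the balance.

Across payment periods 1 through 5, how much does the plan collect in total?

Payment period 1: $3,269.77 +$29.43 interest = $3,299.20; pay $477.07 → $2,822.13
Payment period 2: $2,822.13 +$25.40 interest = $2,847.53; pay $637.58 → $2,209.95
Payment period 3: $2,209.95 +$19.89 interest = $2,229.84; pay $798.09 → $1,431.75
Payment period 4: $1,431.75 +$12.89 interest = $1,444.64; pay $958.60 → $486.04
Payment period 5: $486.04 +$4.37 interest = $490.41; pay $490.41 → $0.00
Total paid: $3,361.75

$3,361.75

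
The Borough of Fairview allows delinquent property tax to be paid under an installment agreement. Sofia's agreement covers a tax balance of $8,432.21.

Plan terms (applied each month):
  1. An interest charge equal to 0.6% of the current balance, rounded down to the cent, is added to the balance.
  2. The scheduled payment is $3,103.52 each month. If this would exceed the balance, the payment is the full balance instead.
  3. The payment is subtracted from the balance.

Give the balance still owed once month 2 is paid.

$2,308.03

Month 1: opening $8,432.21; interest $50.59 → $8,482.80; payment $3,103.52; balance $5,379.28
Month 2: opening $5,379.28; interest $32.27 → $5,411.55; payment $3,103.52; balance $2,308.03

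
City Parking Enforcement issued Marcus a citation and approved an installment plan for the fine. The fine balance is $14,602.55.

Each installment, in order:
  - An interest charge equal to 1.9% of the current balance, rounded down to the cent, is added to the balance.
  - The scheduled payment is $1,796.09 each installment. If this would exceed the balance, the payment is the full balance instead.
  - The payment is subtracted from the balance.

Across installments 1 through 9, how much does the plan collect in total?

$16,013.40

Installment 1: opening $14,602.55; interest $277.44 → $14,879.99; payment $1,796.09; balance $13,083.90
Installment 2: opening $13,083.90; interest $248.59 → $13,332.49; payment $1,796.09; balance $11,536.40
Installment 3: opening $11,536.40; interest $219.19 → $11,755.59; payment $1,796.09; balance $9,959.50
Installment 4: opening $9,959.50; interest $189.23 → $10,148.73; payment $1,796.09; balance $8,352.64
Installment 5: opening $8,352.64; interest $158.70 → $8,511.34; payment $1,796.09; balance $6,715.25
Installment 6: opening $6,715.25; interest $127.58 → $6,842.83; payment $1,796.09; balance $5,046.74
Installment 7: opening $5,046.74; interest $95.88 → $5,142.62; payment $1,796.09; balance $3,346.53
Installment 8: opening $3,346.53; interest $63.58 → $3,410.11; payment $1,796.09; balance $1,614.02
Installment 9: opening $1,614.02; interest $30.66 → $1,644.68; payment $1,644.68; balance $0.00
Total paid: $16,013.40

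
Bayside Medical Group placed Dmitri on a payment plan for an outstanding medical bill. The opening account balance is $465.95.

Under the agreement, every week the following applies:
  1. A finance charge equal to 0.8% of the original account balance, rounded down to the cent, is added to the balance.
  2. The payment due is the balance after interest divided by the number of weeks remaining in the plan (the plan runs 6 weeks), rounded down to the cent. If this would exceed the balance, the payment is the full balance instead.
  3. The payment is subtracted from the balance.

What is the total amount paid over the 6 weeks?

$488.27

Week 1: opening $465.95; interest $3.72 → $469.67; payment $78.27; balance $391.40
Week 2: opening $391.40; interest $3.72 → $395.12; payment $79.02; balance $316.10
Week 3: opening $316.10; interest $3.72 → $319.82; payment $79.95; balance $239.87
Week 4: opening $239.87; interest $3.72 → $243.59; payment $81.19; balance $162.40
Week 5: opening $162.40; interest $3.72 → $166.12; payment $83.06; balance $83.06
Week 6: opening $83.06; interest $3.72 → $86.78; payment $86.78; balance $0.00
Total paid: $488.27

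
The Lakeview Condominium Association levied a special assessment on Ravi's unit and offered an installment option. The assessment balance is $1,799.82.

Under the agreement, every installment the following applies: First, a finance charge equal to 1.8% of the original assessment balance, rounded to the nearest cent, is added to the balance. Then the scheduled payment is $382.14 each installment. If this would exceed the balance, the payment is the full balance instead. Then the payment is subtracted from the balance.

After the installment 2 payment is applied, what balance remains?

# | Opening | Interest | Payment | End bal
1 | $1,799.82 | $32.40 | $382.14 | $1,450.08
2 | $1,450.08 | $32.40 | $382.14 | $1,100.34

$1,100.34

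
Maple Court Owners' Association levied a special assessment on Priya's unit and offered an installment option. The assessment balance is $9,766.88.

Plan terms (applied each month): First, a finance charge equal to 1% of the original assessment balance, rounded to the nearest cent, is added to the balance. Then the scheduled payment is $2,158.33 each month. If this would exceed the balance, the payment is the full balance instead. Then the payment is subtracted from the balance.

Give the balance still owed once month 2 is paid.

$5,645.56

Month 1: opening $9,766.88; interest $97.67 → $9,864.55; payment $2,158.33; balance $7,706.22
Month 2: opening $7,706.22; interest $97.67 → $7,803.89; payment $2,158.33; balance $5,645.56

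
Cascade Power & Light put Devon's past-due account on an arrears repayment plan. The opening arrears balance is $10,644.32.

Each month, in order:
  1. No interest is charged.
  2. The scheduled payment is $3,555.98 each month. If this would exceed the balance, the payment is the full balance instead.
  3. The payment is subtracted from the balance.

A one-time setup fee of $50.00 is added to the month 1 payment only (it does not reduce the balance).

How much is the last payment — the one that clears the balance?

Month 1: opening $10,644.32; payment $3,555.98 (+ $50.00 fee); balance $7,088.34
Month 2: opening $7,088.34; payment $3,555.98; balance $3,532.36
Month 3: opening $3,532.36; payment $3,532.36; balance $0.00

$3,532.36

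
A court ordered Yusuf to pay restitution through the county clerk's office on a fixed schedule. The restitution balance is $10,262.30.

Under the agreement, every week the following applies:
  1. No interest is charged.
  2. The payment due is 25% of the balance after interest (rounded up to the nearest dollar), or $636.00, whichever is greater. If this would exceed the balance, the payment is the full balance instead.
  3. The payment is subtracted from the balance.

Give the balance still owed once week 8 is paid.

# | Opening | Payment | End bal
1 | $10,262.30 | $2,566.00 | $7,696.30
2 | $7,696.30 | $1,925.00 | $5,771.30
3 | $5,771.30 | $1,443.00 | $4,328.30
4 | $4,328.30 | $1,083.00 | $3,245.30
5 | $3,245.30 | $812.00 | $2,433.30
6 | $2,433.30 | $636.00 | $1,797.30
7 | $1,797.30 | $636.00 | $1,161.30
8 | $1,161.30 | $636.00 | $525.30

$525.30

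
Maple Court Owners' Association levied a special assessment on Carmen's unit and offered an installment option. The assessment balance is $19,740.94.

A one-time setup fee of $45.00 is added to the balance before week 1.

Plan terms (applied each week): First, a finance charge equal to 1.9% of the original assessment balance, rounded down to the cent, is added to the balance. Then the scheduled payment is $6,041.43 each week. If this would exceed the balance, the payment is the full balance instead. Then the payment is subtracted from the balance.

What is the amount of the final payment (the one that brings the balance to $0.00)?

$3,161.93

Week 1: $19,785.94 +$375.07 interest = $20,161.01; pay $6,041.43 → $14,119.58
Week 2: $14,119.58 +$375.07 interest = $14,494.65; pay $6,041.43 → $8,453.22
Week 3: $8,453.22 +$375.07 interest = $8,828.29; pay $6,041.43 → $2,786.86
Week 4: $2,786.86 +$375.07 interest = $3,161.93; pay $3,161.93 → $0.00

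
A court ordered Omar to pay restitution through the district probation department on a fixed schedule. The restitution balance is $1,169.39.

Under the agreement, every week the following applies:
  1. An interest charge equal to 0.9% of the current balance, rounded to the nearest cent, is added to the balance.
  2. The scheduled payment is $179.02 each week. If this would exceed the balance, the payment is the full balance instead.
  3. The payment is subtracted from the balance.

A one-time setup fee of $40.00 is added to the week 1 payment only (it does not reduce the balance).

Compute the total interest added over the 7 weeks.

$41.34

Week 1: $1,169.39 +$10.52 interest = $1,179.91; pay $179.02 (+ $40.00 fee) → $1,000.89
Week 2: $1,000.89 +$9.01 interest = $1,009.90; pay $179.02 → $830.88
Week 3: $830.88 +$7.48 interest = $838.36; pay $179.02 → $659.34
Week 4: $659.34 +$5.93 interest = $665.27; pay $179.02 → $486.25
Week 5: $486.25 +$4.38 interest = $490.63; pay $179.02 → $311.61
Week 6: $311.61 +$2.80 interest = $314.41; pay $179.02 → $135.39
Week 7: $135.39 +$1.22 interest = $136.61; pay $136.61 → $0.00
Total interest: $10.52 + $9.01 + $7.48 + $5.93 + $4.38 + $2.80 + $1.22 = $41.34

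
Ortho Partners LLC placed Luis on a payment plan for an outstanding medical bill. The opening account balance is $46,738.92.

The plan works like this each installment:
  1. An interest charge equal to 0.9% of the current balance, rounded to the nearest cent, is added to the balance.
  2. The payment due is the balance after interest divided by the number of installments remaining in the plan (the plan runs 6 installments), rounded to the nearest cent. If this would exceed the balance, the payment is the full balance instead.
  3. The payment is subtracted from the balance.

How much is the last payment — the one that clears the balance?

Installment 1: opening $46,738.92; interest $420.65 → $47,159.57; payment $7,859.93; balance $39,299.64
Installment 2: opening $39,299.64; interest $353.70 → $39,653.34; payment $7,930.67; balance $31,722.67
Installment 3: opening $31,722.67; interest $285.50 → $32,008.17; payment $8,002.04; balance $24,006.13
Installment 4: opening $24,006.13; interest $216.06 → $24,222.19; payment $8,074.06; balance $16,148.13
Installment 5: opening $16,148.13; interest $145.33 → $16,293.46; payment $8,146.73; balance $8,146.73
Installment 6: opening $8,146.73; interest $73.32 → $8,220.05; payment $8,220.05; balance $0.00

$8,220.05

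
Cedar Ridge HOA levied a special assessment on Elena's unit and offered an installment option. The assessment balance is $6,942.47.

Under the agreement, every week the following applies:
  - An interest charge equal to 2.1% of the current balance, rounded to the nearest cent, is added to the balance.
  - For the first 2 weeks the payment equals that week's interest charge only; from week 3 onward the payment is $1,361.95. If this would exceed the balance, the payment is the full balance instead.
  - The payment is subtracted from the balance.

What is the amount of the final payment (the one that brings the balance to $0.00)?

Week 1: $6,942.47 +$145.79 interest = $7,088.26; pay $145.79 → $6,942.47
Week 2: $6,942.47 +$145.79 interest = $7,088.26; pay $145.79 → $6,942.47
Week 3: $6,942.47 +$145.79 interest = $7,088.26; pay $1,361.95 → $5,726.31
Week 4: $5,726.31 +$120.25 interest = $5,846.56; pay $1,361.95 → $4,484.61
Week 5: $4,484.61 +$94.18 interest = $4,578.79; pay $1,361.95 → $3,216.84
Week 6: $3,216.84 +$67.55 interest = $3,284.39; pay $1,361.95 → $1,922.44
Week 7: $1,922.44 +$40.37 interest = $1,962.81; pay $1,361.95 → $600.86
Week 8: $600.86 +$12.62 interest = $613.48; pay $613.48 → $0.00

$613.48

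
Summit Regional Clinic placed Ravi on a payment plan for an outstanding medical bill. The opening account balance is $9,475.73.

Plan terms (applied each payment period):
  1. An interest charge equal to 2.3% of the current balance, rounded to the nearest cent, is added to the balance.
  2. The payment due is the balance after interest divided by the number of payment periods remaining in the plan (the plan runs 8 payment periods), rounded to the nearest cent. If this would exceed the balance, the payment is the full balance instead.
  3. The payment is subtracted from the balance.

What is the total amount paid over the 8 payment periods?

$10,510.96

# | Opening | Interest | Payment | End bal
1 | $9,475.73 | $217.94 | $1,211.71 | $8,481.96
2 | $8,481.96 | $195.09 | $1,239.58 | $7,437.47
3 | $7,437.47 | $171.06 | $1,268.09 | $6,340.44
4 | $6,340.44 | $145.83 | $1,297.25 | $5,189.02
5 | $5,189.02 | $119.35 | $1,327.09 | $3,981.28
6 | $3,981.28 | $91.57 | $1,357.62 | $2,715.23
7 | $2,715.23 | $62.45 | $1,388.84 | $1,388.84
8 | $1,388.84 | $31.94 | $1,420.78 | $0.00
Total paid: $10,510.96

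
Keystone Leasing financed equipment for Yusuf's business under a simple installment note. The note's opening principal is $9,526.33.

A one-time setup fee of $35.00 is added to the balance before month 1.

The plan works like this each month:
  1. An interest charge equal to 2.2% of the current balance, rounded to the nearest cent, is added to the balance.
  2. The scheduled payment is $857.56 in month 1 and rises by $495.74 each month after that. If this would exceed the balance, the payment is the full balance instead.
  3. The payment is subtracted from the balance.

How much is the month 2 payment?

# | Opening | Interest | Payment | End bal
1 | $9,561.33 | $210.35 | $857.56 | $8,914.12
2 | $8,914.12 | $196.11 | $1,353.30 | $7,756.93

$1,353.30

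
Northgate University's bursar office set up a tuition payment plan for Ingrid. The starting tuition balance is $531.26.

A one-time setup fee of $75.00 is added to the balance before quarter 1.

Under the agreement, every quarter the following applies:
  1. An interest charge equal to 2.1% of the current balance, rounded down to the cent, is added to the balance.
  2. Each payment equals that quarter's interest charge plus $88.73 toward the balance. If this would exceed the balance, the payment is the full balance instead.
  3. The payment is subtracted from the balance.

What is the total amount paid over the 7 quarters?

Quarter 1: opening $606.26; interest $12.73 → $618.99; payment $101.46; balance $517.53
Quarter 2: opening $517.53; interest $10.86 → $528.39; payment $99.59; balance $428.80
Quarter 3: opening $428.80; interest $9.00 → $437.80; payment $97.73; balance $340.07
Quarter 4: opening $340.07; interest $7.14 → $347.21; payment $95.87; balance $251.34
Quarter 5: opening $251.34; interest $5.27 → $256.61; payment $94.00; balance $162.61
Quarter 6: opening $162.61; interest $3.41 → $166.02; payment $92.14; balance $73.88
Quarter 7: opening $73.88; interest $1.55 → $75.43; payment $75.43; balance $0.00
Total paid: $656.22

$656.22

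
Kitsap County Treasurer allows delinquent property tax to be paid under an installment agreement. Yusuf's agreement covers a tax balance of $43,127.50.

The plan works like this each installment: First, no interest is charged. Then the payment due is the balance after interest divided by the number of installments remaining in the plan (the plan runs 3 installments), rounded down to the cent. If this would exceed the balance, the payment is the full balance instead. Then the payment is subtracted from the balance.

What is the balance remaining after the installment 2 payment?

$14,375.84

Installment 1: $43,127.50 − $14,375.83 → $28,751.67
Installment 2: $28,751.67 − $14,375.83 → $14,375.84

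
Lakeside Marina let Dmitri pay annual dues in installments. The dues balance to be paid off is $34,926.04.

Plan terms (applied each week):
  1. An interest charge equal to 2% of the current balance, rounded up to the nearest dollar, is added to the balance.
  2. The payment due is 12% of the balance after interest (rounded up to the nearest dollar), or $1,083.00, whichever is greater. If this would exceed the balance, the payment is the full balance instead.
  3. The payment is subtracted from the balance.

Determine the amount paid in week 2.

$3,838.00

# | Opening | Interest | Payment | End bal
1 | $34,926.04 | $699.00 | $4,276.00 | $31,349.04
2 | $31,349.04 | $627.00 | $3,838.00 | $28,138.04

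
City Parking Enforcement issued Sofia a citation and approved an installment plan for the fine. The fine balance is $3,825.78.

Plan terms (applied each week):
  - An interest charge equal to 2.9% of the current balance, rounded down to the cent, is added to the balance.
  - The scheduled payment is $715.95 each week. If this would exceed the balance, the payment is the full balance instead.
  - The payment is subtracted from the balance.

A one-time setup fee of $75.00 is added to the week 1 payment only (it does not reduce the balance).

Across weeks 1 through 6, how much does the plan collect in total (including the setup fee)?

# | Opening | Interest | Payment | Fee | End bal
1 | $3,825.78 | $110.94 | $715.95 | $75.00 | $3,220.77
2 | $3,220.77 | $93.40 | $715.95 | — | $2,598.22
3 | $2,598.22 | $75.34 | $715.95 | — | $1,957.61
4 | $1,957.61 | $56.77 | $715.95 | — | $1,298.43
5 | $1,298.43 | $37.65 | $715.95 | — | $620.13
6 | $620.13 | $17.98 | $638.11 | — | $0.00
Total paid: $4,292.86

$4,292.86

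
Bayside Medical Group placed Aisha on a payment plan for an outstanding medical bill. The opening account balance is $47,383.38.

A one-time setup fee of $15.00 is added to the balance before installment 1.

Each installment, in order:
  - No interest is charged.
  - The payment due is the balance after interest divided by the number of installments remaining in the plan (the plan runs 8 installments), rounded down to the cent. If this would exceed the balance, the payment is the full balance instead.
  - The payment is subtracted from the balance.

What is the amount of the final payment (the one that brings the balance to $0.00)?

Installment 1: $47,398.38 − $5,924.79 → $41,473.59
Installment 2: $41,473.59 − $5,924.79 → $35,548.80
Installment 3: $35,548.80 − $5,924.80 → $29,624.00
Installment 4: $29,624.00 − $5,924.80 → $23,699.20
Installment 5: $23,699.20 − $5,924.80 → $17,774.40
Installment 6: $17,774.40 − $5,924.80 → $11,849.60
Installment 7: $11,849.60 − $5,924.80 → $5,924.80
Installment 8: $5,924.80 − $5,924.80 → $0.00

$5,924.80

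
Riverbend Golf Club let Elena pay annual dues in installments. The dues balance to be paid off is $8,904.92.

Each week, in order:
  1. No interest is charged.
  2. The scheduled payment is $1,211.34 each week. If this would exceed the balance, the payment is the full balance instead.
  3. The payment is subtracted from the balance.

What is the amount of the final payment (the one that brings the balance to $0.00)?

$425.54

Week 1: opening $8,904.92; payment $1,211.34; balance $7,693.58
Week 2: opening $7,693.58; payment $1,211.34; balance $6,482.24
Week 3: opening $6,482.24; payment $1,211.34; balance $5,270.90
Week 4: opening $5,270.90; payment $1,211.34; balance $4,059.56
Week 5: opening $4,059.56; payment $1,211.34; balance $2,848.22
Week 6: opening $2,848.22; payment $1,211.34; balance $1,636.88
Week 7: opening $1,636.88; payment $1,211.34; balance $425.54
Week 8: opening $425.54; payment $425.54; balance $0.00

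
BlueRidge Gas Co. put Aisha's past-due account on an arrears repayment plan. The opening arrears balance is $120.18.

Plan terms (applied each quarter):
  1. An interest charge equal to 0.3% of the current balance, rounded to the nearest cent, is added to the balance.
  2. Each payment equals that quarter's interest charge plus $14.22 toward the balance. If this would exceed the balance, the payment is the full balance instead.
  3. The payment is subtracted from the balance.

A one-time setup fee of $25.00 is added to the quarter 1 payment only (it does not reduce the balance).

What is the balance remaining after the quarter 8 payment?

# | Opening | Interest | Payment | Fee | End bal
1 | $120.18 | $0.36 | $14.58 | $25.00 | $105.96
2 | $105.96 | $0.32 | $14.54 | — | $91.74
3 | $91.74 | $0.28 | $14.50 | — | $77.52
4 | $77.52 | $0.23 | $14.45 | — | $63.30
5 | $63.30 | $0.19 | $14.41 | — | $49.08
6 | $49.08 | $0.15 | $14.37 | — | $34.86
7 | $34.86 | $0.10 | $14.32 | — | $20.64
8 | $20.64 | $0.06 | $14.28 | — | $6.42

$6.42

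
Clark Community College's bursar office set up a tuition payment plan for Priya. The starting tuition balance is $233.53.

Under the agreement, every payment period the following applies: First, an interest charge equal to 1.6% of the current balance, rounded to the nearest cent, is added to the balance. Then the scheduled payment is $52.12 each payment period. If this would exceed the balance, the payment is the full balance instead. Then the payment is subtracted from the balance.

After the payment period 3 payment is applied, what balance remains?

$86.05

Payment period 1: opening $233.53; interest $3.74 → $237.27; payment $52.12; balance $185.15
Payment period 2: opening $185.15; interest $2.96 → $188.11; payment $52.12; balance $135.99
Payment period 3: opening $135.99; interest $2.18 → $138.17; payment $52.12; balance $86.05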